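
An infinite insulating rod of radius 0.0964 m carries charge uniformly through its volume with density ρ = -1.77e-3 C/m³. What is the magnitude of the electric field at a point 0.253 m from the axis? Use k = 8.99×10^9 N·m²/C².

By cylindrical symmetry E is radial; use a coaxial Gaussian cylinder of radius 0.253 m and length L (r > 0.0964 m, full cross-section enclosed).
λ_enc = ρ·πR² = (-1.77×10^-3)π(0.0964)² = -5.167e-5 C/m.
Since E is radial and uniform over the curved surface, Φ = E·2πrL = Q_enc/ε₀ = λ_enc L/ε₀.
E = 2k|λ_enc|/r = 2(8.99×10^9)(5.167e-5)/(0.253) = 3.67×10^6 N/C.

3.67e6 V/m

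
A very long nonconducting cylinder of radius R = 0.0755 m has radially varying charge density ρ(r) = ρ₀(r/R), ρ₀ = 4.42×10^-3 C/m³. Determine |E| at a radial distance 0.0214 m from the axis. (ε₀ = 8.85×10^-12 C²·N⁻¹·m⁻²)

Coaxial Gaussian cylinder, radius r = 0.0214 m, length L (r < R).
λ_enc = ∫₀^r ρ(r')·2πr' dr' = (2πρ₀/R)·r^3/3 = 1.202×10^-6 C/m.
Since E is radial and uniform over the curved surface, Φ = E·2πrL = Q_enc/ε₀ = λ_enc L/ε₀.
E = |λ_enc|/(2πε₀r) = (1.202×10^-6)/(2π·8.85×10^-12·0.0214) = 1.01e6 N/C.

|E| = 1.01e6 N/C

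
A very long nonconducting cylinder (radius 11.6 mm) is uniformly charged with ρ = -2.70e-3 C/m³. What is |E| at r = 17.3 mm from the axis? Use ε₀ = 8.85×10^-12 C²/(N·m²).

1.19×10^6 N/C

Choose a coaxial cylinder of radius r = 17.3 mm (arbitrary length L) as the Gaussian surface (r > 11.6 mm, full cross-section enclosed).
λ_enc = ρ·πR² = (-2.70×10^-3)π(0.0116)² = -1.141e-6 C/m.
Applying ∮E·dA = Q_enc/ε₀ with the end caps contributing no flux:
E = |λ_enc|/(2πε₀r) = (1.141e-6)/(2π·8.85×10^-12·0.0173) = 1.19×10^6 N/C.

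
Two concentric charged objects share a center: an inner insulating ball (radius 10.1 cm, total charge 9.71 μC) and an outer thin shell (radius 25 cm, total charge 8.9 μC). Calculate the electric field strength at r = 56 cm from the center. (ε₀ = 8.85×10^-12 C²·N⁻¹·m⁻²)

Symmetry ⇒ E = E(r) r̂. Gaussian sphere of radius r = 56 cm (r > 25 cm, enclosing both).
Q_enc = (9.71 μC) + (8.9 μC) = 1.861×10^-5 C.
By Gauss's law, ∮E·dA = E·4πr² = Q_enc/ε₀.
E = |Q_enc|/(4πε₀r²) = (1.861×10^-5)/(4π·8.85×10^-12·(0.56)²) = 5.34×10^5 N/C.

E = 5.34e5 N/C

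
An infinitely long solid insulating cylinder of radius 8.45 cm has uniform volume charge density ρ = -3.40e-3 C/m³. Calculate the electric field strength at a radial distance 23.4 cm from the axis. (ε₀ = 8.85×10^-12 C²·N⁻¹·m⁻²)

Choose a coaxial cylinder of radius r = 23.4 cm (arbitrary length L) as the Gaussian surface (r > 8.45 cm, full cross-section enclosed).
λ_enc = ρ·πR² = (-3.40×10^-3)π(0.0845)² = -7.627×10^-5 C/m.
By Gauss's law (flux through the curved wall only), E·2πrL = λ_enc L/ε₀.
E = |λ_enc|/(2πε₀r) = (7.627e-5)/(2π·8.85×10^-12·0.234) = 5.86×10^6 N/C.

E = 5.86×10^6 V/m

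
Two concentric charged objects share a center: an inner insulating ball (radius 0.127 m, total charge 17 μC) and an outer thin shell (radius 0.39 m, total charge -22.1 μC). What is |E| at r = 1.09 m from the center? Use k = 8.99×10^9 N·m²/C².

Symmetry ⇒ E = E(r) r̂. Gaussian sphere of radius r = 1.09 m (r > 0.39 m, enclosing both).
Q_enc = (17 μC) + (-22.1 μC) = -5.10×10^-6 C.
Gauss's law: E·4πr² = Q_enc/ε₀.
E = k|Q_enc|/r² = (8.99×10^9)(5.10e-6)/(1.09)² = 3.86e4 N/C.

3.86e4 N/C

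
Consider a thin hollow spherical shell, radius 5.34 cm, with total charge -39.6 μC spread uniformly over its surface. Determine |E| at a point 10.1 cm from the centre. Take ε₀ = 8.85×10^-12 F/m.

|E| = 3.49×10^7 N/C

Symmetry ⇒ E = E(r) r̂. Gaussian sphere of radius r = 10.1 cm (r > 5.34 cm).
The entire shell is enclosed: Q_enc = -3.96e-5 C.
Since E is radial and uniform over the Gaussian sphere, Φ = E·4πr² = Q_enc/ε₀.
E = |Q_enc|/(4πε₀r²) = (3.96×10^-5)/(4π·8.85×10^-12·(0.101)²) = 3.49×10^7 N/C.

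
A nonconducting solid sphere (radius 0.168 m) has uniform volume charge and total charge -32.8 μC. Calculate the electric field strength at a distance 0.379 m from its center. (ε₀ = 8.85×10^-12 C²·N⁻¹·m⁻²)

Symmetry ⇒ E = E(r) r̂. Gaussian sphere of radius r = 0.379 m (r > R, so the entire charge is enclosed).
Q_enc = -32.8 μC = -3.28×10^-5 C.
Applying ∮E·dA = Q_enc/ε₀ with Φ = E(4πr²):
E = |Q_enc|/(4πε₀r²) = (3.28e-5)/(4π·8.85×10^-12·(0.379)²) = 2.05×10^6 N/C.

|E| = 2.05×10^6 N/C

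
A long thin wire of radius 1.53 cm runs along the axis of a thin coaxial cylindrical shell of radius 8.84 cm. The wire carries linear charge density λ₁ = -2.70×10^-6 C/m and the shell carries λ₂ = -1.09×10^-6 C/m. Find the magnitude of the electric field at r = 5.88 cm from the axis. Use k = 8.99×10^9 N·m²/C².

8.26×10^5 N/C

Take a coaxial cylindrical Gaussian surface of radius r = 5.88 cm and length L (between the conductors, 1.53 cm < r < 8.84 cm).
The shell at 8.84 cm lies outside the Gaussian surface, so λ_enc = λ₁ = -2.70e-6 C/m.
By Gauss's law (flux through the curved wall only), E·2πrL = λ_enc L/ε₀.
E = 2k|λ_enc|/r = 2(8.99×10^9)(2.70e-6)/(0.0588) = 8.26×10^5 N/C.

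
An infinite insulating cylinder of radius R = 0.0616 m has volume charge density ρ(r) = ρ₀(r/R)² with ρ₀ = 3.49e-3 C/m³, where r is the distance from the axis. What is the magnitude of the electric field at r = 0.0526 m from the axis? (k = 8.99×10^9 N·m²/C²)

E ≈ 3.78×10^6 V/m

Take a coaxial cylindrical Gaussian surface of radius r = 0.0526 m and length L (r < R).
Integrating ρ over the cross-section to radius r: λ_enc = (2πρ₀/R²) ∫₀^r r'^3 dr' = 2πρ₀ r^4/(4·R²) = 1.106e-5 C/m.
Applying ∮E·dA = Q_enc/ε₀ with the end caps contributing no flux:
E = 2k|λ_enc|/r = 2(8.99×10^9)(1.106e-5)/(0.0526) = 3.78×10^6 N/C.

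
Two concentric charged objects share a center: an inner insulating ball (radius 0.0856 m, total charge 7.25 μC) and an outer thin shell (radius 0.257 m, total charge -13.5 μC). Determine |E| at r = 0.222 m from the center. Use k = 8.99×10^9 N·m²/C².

By spherical symmetry E is radial; choose a Gaussian sphere of radius r = 0.222 m (between the bodies, 0.0856 m < r < 0.257 m).
The shell at 0.257 m lies outside the Gaussian surface, so Q_enc = 7.25 μC = 7.25×10^-6 C.
Gauss's law: E·4πr² = Q_enc/ε₀.
E = k|Q_enc|/r² = (8.99×10^9)(7.25×10^-6)/(0.222)² = 1.32×10^6 N/C.

E = 1.32×10^6 V/m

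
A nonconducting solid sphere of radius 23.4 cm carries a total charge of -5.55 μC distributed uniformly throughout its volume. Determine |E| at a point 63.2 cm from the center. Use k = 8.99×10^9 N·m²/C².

E ≈ 1.25×10^5 V/m

Take a concentric spherical Gaussian surface of radius r = 63.2 cm (r > R, so the entire charge is enclosed).
Q_enc = -5.55 μC = -5.55×10^-6 C.
Since E is radial and uniform over the Gaussian sphere, Φ = E·4πr² = Q_enc/ε₀.
E = k|Q_enc|/r² = (8.99×10^9)(5.55×10^-6)/(0.632)² = 1.25×10^5 N/C.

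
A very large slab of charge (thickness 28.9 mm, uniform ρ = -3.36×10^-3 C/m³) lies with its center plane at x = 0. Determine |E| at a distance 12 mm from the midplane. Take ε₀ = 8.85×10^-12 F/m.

By symmetry E is perpendicular to the slab. A Gaussian pillbox from −12 mm to +12 mm (face area A) lies entirely within the slab.
Q_enc = ρ·(2x)·A and flux = 2EA, so 2EA = 2ρxA/ε₀ ⇒ E = |ρ|x/ε₀.
E = (3.36×10^-3)(0.012)/(8.85×10^-12) = 4.56×10^6 N/C.

|E| = 4.56e6 N/C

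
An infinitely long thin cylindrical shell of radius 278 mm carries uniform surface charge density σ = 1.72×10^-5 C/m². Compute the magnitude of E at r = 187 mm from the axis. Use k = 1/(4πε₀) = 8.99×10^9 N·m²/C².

Coaxial Gaussian cylinder, radius r = 187 mm, length L (r < 278 mm, inside the shell).
All the surface charge lies outside this cylinder: Q_enc = 0, hence E = 0.

E = 0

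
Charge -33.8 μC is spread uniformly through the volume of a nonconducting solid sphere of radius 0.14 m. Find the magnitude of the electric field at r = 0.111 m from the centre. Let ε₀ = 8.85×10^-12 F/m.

Use a concentric Gaussian sphere at r = 0.111 m (r < R).
For a uniform sphere the enclosed fraction is (r/R)³, so Q_enc = (-33.8 μC)(0.111/0.14)³ = -1.685e-5 C.
Gauss's law: E·4πr² = Q_enc/ε₀.
E = |Q_enc|/(4πε₀r²) = (1.685×10^-5)/(4π·8.85×10^-12·(0.111)²) = 1.23e7 N/C.

|E| ≈ 1.23e7 V/m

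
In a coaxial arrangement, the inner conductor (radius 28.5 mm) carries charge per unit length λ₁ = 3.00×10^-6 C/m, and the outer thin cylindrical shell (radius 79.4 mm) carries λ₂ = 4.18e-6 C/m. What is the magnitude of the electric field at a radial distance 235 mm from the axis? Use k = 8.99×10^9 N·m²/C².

|E| ≈ 5.49×10^5 N/C

By cylindrical symmetry E is radial; use a coaxial Gaussian cylinder of radius 235 mm and length L (r > 79.4 mm, enclosing both).
λ_enc = λ₁ + λ₂ = (3.00×10^-6) + (4.18×10^-6) = 7.18×10^-6 C/m.
Gauss's law: E·2πrL = λ_enc L/ε₀.
E = 2k|λ_enc|/r = 2(8.99×10^9)(7.18×10^-6)/(0.235) = 5.49e5 N/C.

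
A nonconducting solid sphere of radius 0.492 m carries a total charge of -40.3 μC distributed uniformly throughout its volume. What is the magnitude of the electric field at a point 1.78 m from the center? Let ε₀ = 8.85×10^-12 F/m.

|E| ≈ 1.14×10^5 N/C

Use a concentric Gaussian sphere at r = 1.78 m (r > R, so the entire charge is enclosed).
Q_enc = -40.3 μC = -4.03×10^-5 C.
By Gauss's law, ∮E·dA = E·4πr² = Q_enc/ε₀.
E = |Q_enc|/(4πε₀r²) = (4.03×10^-5)/(4π·8.85×10^-12·(1.78)²) = 1.14×10^5 N/C.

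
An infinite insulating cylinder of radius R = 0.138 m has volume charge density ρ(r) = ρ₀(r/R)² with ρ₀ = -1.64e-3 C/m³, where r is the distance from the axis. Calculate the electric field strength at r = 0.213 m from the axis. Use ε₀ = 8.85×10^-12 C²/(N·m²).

|E| ≈ 4.14×10^6 V/m

Coaxial Gaussian cylinder, radius r = 0.213 m, length L (r > R, full charge per length enclosed).
λ_enc = 2π ∫₀^R ρ₀(r'/R)^2 r' dr' = 2πρ₀R²/4 = -4.906×10^-5 C/m.
Gauss's law: E·2πrL = λ_enc L/ε₀.
E = |λ_enc|/(2πε₀r) = (4.906×10^-5)/(2π·8.85×10^-12·0.213) = 4.14e6 N/C.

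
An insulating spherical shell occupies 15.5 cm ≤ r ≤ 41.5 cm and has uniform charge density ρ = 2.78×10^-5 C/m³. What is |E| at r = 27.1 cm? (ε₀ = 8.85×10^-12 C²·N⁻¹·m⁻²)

E ≈ 2.31×10^5 N/C

Use a concentric Gaussian sphere at r = 27.1 cm (within the shell material, 15.5 cm < r < 41.5 cm).
Enclosed charge is the volume from a to r: Q_enc = (4π/3)ρ(r³ − a³) = 1.884×10^-6 C.
Applying ∮E·dA = Q_enc/ε₀ with Φ = E(4πr²):
E = |Q_enc|/(4πε₀r²) = (1.884×10^-6)/(4π·8.85×10^-12·(0.271)²) = 2.31e5 N/C.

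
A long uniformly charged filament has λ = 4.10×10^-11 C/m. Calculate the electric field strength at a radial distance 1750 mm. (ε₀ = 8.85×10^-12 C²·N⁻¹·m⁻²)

|E| = 0.421 N/C

Choose a coaxial cylinder of radius r = 1750 mm (arbitrary length L) as the Gaussian surface.
Q_enc = λL, so λ_enc = 4.10e-11 C/m.
Applying ∮E·dA = Q_enc/ε₀ with the end caps contributing no flux:
E = |λ_enc|/(2πε₀r) = (4.10×10^-11)/(2π·8.85×10^-12·1.75) = 0.421 N/C.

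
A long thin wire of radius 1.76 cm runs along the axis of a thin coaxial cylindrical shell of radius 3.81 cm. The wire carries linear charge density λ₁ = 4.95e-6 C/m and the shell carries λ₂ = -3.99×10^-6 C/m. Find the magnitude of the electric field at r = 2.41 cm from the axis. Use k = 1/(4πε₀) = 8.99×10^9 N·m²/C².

Choose a coaxial cylinder of radius r = 2.41 cm (arbitrary length L) as the Gaussian surface (between the conductors, 1.76 cm < r < 3.81 cm).
Only the inner wire is enclosed; the outer shell contributes nothing inside itself. λ_enc = λ₁ = 4.95×10^-6 C/m.
Applying ∮E·dA = Q_enc/ε₀ with the end caps contributing no flux:
E = 2k|λ_enc|/r = 2(8.99×10^9)(4.95×10^-6)/(0.0241) = 3.69×10^6 N/C.

|E| = 3.69×10^6 V/m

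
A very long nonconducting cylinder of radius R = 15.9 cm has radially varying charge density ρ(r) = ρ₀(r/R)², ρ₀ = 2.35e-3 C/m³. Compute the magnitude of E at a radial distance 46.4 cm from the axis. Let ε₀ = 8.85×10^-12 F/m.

|E| ≈ 3.62e6 N/C

Coaxial Gaussian cylinder, radius r = 46.4 cm, length L (r > R, full charge per length enclosed).
λ_enc = 2π ∫₀^R ρ₀(r'/R)^2 r' dr' = 2πρ₀R²/4 = 9.332×10^-5 C/m.
Applying ∮E·dA = Q_enc/ε₀ with the end caps contributing no flux:
E = |λ_enc|/(2πε₀r) = (9.332×10^-5)/(2π·8.85×10^-12·0.464) = 3.62e6 N/C.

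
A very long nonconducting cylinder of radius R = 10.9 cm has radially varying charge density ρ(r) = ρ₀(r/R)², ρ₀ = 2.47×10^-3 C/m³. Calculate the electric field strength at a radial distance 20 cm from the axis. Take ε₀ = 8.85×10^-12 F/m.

|E| = 4.14e6 N/C

By cylindrical symmetry E is radial; use a coaxial Gaussian cylinder of radius 20 cm and length L (r > R, full charge per length enclosed).
λ_enc = 2π ∫₀^R ρ₀(r'/R)^2 r' dr' = 2πρ₀R²/4 = 4.61e-5 C/m.
By Gauss's law (flux through the curved wall only), E·2πrL = λ_enc L/ε₀.
E = |λ_enc|/(2πε₀r) = (4.61×10^-5)/(2π·8.85×10^-12·0.2) = 4.14×10^6 N/C.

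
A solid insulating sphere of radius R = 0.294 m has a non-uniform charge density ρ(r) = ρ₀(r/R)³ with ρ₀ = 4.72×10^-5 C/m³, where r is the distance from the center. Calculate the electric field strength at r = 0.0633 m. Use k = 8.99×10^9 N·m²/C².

E = 561 N/C

Use a concentric Gaussian sphere at r = 0.0633 m (r < R).
Q_enc = ∫₀^r ρ(r')·4πr'² dr' = (4πρ₀/R³) ∫₀^r r'^5 dr' = 4πρ₀ r^6/(6·R³) = 2.503e-10 C.
Applying ∮E·dA = Q_enc/ε₀ with Φ = E(4πr²):
E = k|Q_enc|/r² = (8.99×10^9)(2.503e-10)/(0.0633)² = 561 N/C.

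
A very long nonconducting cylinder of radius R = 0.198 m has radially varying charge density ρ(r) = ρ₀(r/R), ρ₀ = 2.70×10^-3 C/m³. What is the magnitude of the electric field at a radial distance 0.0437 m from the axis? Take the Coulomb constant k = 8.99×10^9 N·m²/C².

E = 9.81×10^5 N/C

Take a coaxial cylindrical Gaussian surface of radius r = 0.0437 m and length L (r < R).
λ_enc = ∫₀^r ρ(r')·2πr' dr' = (2πρ₀/R)·r^3/3 = 2.383e-6 C/m.
Gauss's law: E·2πrL = λ_enc L/ε₀.
E = 2k|λ_enc|/r = 2(8.99×10^9)(2.383e-6)/(0.0437) = 9.81×10^5 N/C.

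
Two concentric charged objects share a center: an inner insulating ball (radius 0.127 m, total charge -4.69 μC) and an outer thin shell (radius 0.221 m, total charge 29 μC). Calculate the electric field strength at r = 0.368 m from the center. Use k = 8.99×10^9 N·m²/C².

Symmetry ⇒ E = E(r) r̂. Gaussian sphere of radius r = 0.368 m (r > 0.221 m, enclosing both).
Q_enc = (-4.69 μC) + (29 μC) = 2.431e-5 C.
By Gauss's law, ∮E·dA = E·4πr² = Q_enc/ε₀.
E = k|Q_enc|/r² = (8.99×10^9)(2.431×10^-5)/(0.368)² = 1.61e6 N/C.

E = 1.61×10^6 N/C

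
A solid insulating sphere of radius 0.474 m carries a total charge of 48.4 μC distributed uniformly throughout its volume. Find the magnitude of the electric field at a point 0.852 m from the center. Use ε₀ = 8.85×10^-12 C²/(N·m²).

Use a concentric Gaussian sphere at r = 0.852 m (r > R, so the entire charge is enclosed).
Q_enc = 48.4 μC = 4.84×10^-5 C.
By Gauss's law, ∮E·dA = E·4πr² = Q_enc/ε₀.
E = |Q_enc|/(4πε₀r²) = (4.84×10^-5)/(4π·8.85×10^-12·(0.852)²) = 6.00e5 N/C.

|E| = 6.00e5 N/C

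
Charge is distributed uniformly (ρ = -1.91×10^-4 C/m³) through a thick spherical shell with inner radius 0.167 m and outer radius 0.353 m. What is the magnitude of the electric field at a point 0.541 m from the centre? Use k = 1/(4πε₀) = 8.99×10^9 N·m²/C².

E ≈ 9.67×10^5 N/C

By spherical symmetry E is radial; choose a Gaussian sphere of radius r = 0.541 m (r > 0.353 m, enclosing the whole shell).
Q_enc = ρ·(4π/3)(b³ − a³) = (-1.91×10^-4)·(4π/3)·((0.353)³ − (0.167)³) = -3.147e-5 C.
Gauss's law: E·4πr² = Q_enc/ε₀.
E = k|Q_enc|/r² = (8.99×10^9)(3.147×10^-5)/(0.541)² = 9.67×10^5 N/C.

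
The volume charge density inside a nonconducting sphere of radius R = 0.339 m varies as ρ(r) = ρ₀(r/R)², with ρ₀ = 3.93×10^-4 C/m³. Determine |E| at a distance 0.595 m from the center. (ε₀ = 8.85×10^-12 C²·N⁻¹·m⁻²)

|E| ≈ 9.77e5 V/m

By spherical symmetry E is radial; choose a Gaussian sphere of radius r = 0.595 m (r > R, all charge enclosed).
Q_enc = 4π ∫₀^R ρ₀(r'/R)^2 r'² dr' = 4πρ₀R³/5 = 3.848×10^-5 C.
Applying ∮E·dA = Q_enc/ε₀ with Φ = E(4πr²):
E = |Q_enc|/(4πε₀r²) = (3.848×10^-5)/(4π·8.85×10^-12·(0.595)²) = 9.77×10^5 N/C.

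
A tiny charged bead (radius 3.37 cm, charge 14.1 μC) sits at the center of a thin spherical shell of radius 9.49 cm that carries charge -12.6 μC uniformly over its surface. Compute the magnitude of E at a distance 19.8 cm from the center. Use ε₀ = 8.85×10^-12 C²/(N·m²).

E = 3.44×10^5 N/C

By spherical symmetry E is radial; choose a Gaussian sphere of radius r = 19.8 cm (r > 9.49 cm, enclosing both).
Q_enc = (14.1 μC) + (-12.6 μC) = 1.50×10^-6 C.
By Gauss's law, ∮E·dA = E·4πr² = Q_enc/ε₀.
E = |Q_enc|/(4πε₀r²) = (1.50×10^-6)/(4π·8.85×10^-12·(0.198)²) = 3.44×10^5 N/C.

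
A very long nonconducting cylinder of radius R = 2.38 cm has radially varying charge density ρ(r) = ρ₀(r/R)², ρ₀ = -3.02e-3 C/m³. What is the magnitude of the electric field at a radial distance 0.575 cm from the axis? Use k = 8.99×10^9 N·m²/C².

By cylindrical symmetry E is radial; use a coaxial Gaussian cylinder of radius 0.575 cm and length L (r < R).
Integrating ρ over the cross-section to radius r: λ_enc = (2πρ₀/R²) ∫₀^r r'^3 dr' = 2πρ₀ r^4/(4·R²) = -9.155e-9 C/m.
By Gauss's law (flux through the curved wall only), E·2πrL = λ_enc L/ε₀.
E = 2k|λ_enc|/r = 2(8.99×10^9)(9.155×10^-9)/(0.00575) = 2.86×10^4 N/C.

E = 2.86×10^4 N/C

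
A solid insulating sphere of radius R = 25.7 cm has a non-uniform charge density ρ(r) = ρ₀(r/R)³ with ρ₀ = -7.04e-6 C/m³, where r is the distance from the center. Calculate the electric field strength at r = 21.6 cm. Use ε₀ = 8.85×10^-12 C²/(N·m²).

1.70×10^4 N/C

Symmetry ⇒ E = E(r) r̂. Gaussian sphere of radius r = 21.6 cm (r < R).
Q_enc = ∫₀^r ρ(r')·4πr'² dr' = (4πρ₀/R³) ∫₀^r r'^5 dr' = 4πρ₀ r^6/(6·R³) = -8.822×10^-8 C.
By Gauss's law, ∮E·dA = E·4πr² = Q_enc/ε₀.
E = |Q_enc|/(4πε₀r²) = (8.822×10^-8)/(4π·8.85×10^-12·(0.216)²) = 1.70e4 N/C.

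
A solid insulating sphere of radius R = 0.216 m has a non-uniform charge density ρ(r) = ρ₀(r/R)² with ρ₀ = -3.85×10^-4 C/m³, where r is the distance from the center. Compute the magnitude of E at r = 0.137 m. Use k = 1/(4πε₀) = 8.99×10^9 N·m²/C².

|E| = 4.79e5 V/m

Use a concentric Gaussian sphere at r = 0.137 m (r < R).
Q_enc = ∫₀^r ρ(r')·4πr'² dr' = (4πρ₀/R²) ∫₀^r r'^4 dr' = 4πρ₀ r^5/(5·R²) = -1.001×10^-6 C.
Applying ∮E·dA = Q_enc/ε₀ with Φ = E(4πr²):
E = k|Q_enc|/r² = (8.99×10^9)(1.001×10^-6)/(0.137)² = 4.79e5 N/C.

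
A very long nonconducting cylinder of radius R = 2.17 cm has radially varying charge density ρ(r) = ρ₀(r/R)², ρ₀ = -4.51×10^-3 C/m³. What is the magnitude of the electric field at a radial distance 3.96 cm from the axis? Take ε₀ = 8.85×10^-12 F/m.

Take a coaxial cylindrical Gaussian surface of radius r = 3.96 cm and length L (r > R, full charge per length enclosed).
λ_enc = 2π ∫₀^R ρ₀(r'/R)^2 r' dr' = 2πρ₀R²/4 = -3.336×10^-6 C/m.
Since E is radial and uniform over the curved surface, Φ = E·2πrL = Q_enc/ε₀ = λ_enc L/ε₀.
E = |λ_enc|/(2πε₀r) = (3.336×10^-6)/(2π·8.85×10^-12·0.0396) = 1.51×10^6 N/C.

E ≈ 1.51×10^6 N/C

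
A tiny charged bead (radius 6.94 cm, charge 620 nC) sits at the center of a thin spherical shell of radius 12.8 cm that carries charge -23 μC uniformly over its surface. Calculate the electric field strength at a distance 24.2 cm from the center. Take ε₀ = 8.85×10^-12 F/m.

Take a concentric spherical Gaussian surface of radius r = 24.2 cm (r > 12.8 cm, enclosing both).
Q_enc = (620 nC) + (-23 μC) = -2.238×10^-5 C.
Gauss's law: E·4πr² = Q_enc/ε₀.
E = |Q_enc|/(4πε₀r²) = (2.238e-5)/(4π·8.85×10^-12·(0.242)²) = 3.44×10^6 N/C.

|E| = 3.44×10^6 N/C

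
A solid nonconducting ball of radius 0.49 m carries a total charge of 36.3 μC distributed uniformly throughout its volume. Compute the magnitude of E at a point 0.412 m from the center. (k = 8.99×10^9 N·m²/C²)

|E| ≈ 1.14×10^6 N/C

Use a concentric Gaussian sphere at r = 0.412 m (r < R).
For a uniform sphere the enclosed fraction is (r/R)³, so Q_enc = (36.3 μC)(0.412/0.49)³ = 2.158×10^-5 C.
Since E is radial and uniform over the Gaussian sphere, Φ = E·4πr² = Q_enc/ε₀.
E = k|Q_enc|/r² = (8.99×10^9)(2.158×10^-5)/(0.412)² = 1.14e6 N/C.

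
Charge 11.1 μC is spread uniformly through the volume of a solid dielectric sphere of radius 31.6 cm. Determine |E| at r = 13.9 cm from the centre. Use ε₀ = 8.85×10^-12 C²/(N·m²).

|E| = 4.40e5 N/C

Take a concentric spherical Gaussian surface of radius r = 13.9 cm (r < R).
Only the charge within r is enclosed: Q_enc = Q·(r/R)³ = (11.1 μC)·(13.9 cm/31.6 cm)³ = 9.447e-7 C.
Applying ∮E·dA = Q_enc/ε₀ with Φ = E(4πr²):
E = |Q_enc|/(4πε₀r²) = (9.447e-7)/(4π·8.85×10^-12·(0.139)²) = 4.40e5 N/C.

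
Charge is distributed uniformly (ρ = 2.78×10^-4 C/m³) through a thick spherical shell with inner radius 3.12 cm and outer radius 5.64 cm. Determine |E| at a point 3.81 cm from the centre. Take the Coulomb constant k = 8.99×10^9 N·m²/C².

E = 1.80×10^5 N/C

By spherical symmetry E is radial; choose a Gaussian sphere of radius r = 3.81 cm (within the shell material, 3.12 cm < r < 5.64 cm).
Enclosed charge is the volume from a to r: Q_enc = (4π/3)ρ(r³ − a³) = 2.904×10^-8 C.
Gauss's law: E·4πr² = Q_enc/ε₀.
E = k|Q_enc|/r² = (8.99×10^9)(2.904e-8)/(0.0381)² = 1.80×10^5 N/C.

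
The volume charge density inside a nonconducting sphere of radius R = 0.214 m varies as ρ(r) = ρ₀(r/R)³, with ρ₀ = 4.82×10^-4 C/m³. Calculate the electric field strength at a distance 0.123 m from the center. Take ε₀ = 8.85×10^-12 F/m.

Symmetry ⇒ E = E(r) r̂. Gaussian sphere of radius r = 0.123 m (r < R).
Q_enc = ∫₀^r ρ(r')·4πr'² dr' = (4πρ₀/R³) ∫₀^r r'^5 dr' = 4πρ₀ r^6/(6·R³) = 3.567×10^-7 C.
By Gauss's law, ∮E·dA = E·4πr² = Q_enc/ε₀.
E = |Q_enc|/(4πε₀r²) = (3.567e-7)/(4π·8.85×10^-12·(0.123)²) = 2.12×10^5 N/C.

|E| ≈ 2.12e5 V/m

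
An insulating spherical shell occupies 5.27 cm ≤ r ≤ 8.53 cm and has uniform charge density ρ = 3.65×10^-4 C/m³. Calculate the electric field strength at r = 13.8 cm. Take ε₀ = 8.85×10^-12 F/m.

3.42e5 N/C

Take a concentric spherical Gaussian surface of radius r = 13.8 cm (r > 8.53 cm, enclosing the whole shell).
Q_enc = ρ·(4π/3)(b³ − a³) = (3.65×10^-4)·(4π/3)·((0.0853)³ − (0.0527)³) = 7.251e-7 C.
Applying ∮E·dA = Q_enc/ε₀ with Φ = E(4πr²):
E = |Q_enc|/(4πε₀r²) = (7.251e-7)/(4π·8.85×10^-12·(0.138)²) = 3.42×10^5 N/C.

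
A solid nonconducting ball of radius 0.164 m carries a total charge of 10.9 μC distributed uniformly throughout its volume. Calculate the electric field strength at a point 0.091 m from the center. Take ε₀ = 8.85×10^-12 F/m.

Take a concentric spherical Gaussian surface of radius r = 0.091 m (r < R).
Only the charge within r is enclosed: Q_enc = Q·(r/R)³ = (10.9 μC)·(0.091 m/0.164 m)³ = 1.862e-6 C.
Since E is radial and uniform over the Gaussian sphere, Φ = E·4πr² = Q_enc/ε₀.
E = |Q_enc|/(4πε₀r²) = (1.862e-6)/(4π·8.85×10^-12·(0.091)²) = 2.02e6 N/C.

|E| = 2.02e6 N/C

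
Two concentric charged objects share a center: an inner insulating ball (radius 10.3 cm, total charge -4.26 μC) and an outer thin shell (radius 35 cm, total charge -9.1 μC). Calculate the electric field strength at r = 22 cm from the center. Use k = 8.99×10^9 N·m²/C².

|E| ≈ 7.91×10^5 N/C

By spherical symmetry E is radial; choose a Gaussian sphere of radius r = 22 cm (between the bodies, 10.3 cm < r < 35 cm).
Only the inner charge is enclosed; the outer shell contributes nothing inside itself. Q_enc = -4.26 μC = -4.26e-6 C.
Gauss's law: E·4πr² = Q_enc/ε₀.
E = k|Q_enc|/r² = (8.99×10^9)(4.26e-6)/(0.22)² = 7.91×10^5 N/C.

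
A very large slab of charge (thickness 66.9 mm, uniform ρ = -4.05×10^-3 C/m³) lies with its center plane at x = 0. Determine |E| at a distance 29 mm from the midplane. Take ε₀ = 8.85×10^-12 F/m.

1.33×10^7 V/m

By symmetry E is perpendicular to the slab. A Gaussian pillbox from −29 mm to +29 mm (face area A) lies entirely within the slab.
Q_enc = ρ·(2x)·A and flux = 2EA, so 2EA = 2ρxA/ε₀ ⇒ E = |ρ|x/ε₀.
E = (4.05×10^-3)(0.029)/(8.85×10^-12) = 1.33e7 N/C.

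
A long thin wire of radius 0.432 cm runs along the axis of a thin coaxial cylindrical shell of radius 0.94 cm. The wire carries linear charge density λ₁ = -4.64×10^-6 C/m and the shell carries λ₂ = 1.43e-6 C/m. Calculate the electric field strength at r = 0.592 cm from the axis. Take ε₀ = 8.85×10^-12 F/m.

Choose a coaxial cylinder of radius r = 0.592 cm (arbitrary length L) as the Gaussian surface (between the conductors, 0.432 cm < r < 0.94 cm).
The shell at 0.94 cm lies outside the Gaussian surface, so λ_enc = λ₁ = -4.64×10^-6 C/m.
Applying ∮E·dA = Q_enc/ε₀ with the end caps contributing no flux:
E = |λ_enc|/(2πε₀r) = (4.64e-6)/(2π·8.85×10^-12·0.00592) = 1.41×10^7 N/C.

|E| = 1.41×10^7 N/C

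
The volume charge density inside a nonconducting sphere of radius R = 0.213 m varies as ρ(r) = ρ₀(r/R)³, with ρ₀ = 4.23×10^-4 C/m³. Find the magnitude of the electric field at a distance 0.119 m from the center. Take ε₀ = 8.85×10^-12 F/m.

Use a concentric Gaussian sphere at r = 0.119 m (r < R).
Integrate the density: Q_enc = 4π ∫₀^r ρ₀(r'/R)^3 r'² dr' = 4πρ₀ r^6/(6·R³) = 2.603×10^-7 C.
Applying ∮E·dA = Q_enc/ε₀ with Φ = E(4πr²):
E = |Q_enc|/(4πε₀r²) = (2.603e-7)/(4π·8.85×10^-12·(0.119)²) = 1.65×10^5 N/C.

|E| ≈ 1.65×10^5 N/C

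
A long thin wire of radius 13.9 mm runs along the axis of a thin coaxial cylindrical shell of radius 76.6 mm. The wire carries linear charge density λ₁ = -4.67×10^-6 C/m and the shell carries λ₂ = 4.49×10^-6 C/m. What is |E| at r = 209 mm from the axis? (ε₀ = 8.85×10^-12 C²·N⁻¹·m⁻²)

E ≈ 1.55×10^4 N/C

Take a coaxial cylindrical Gaussian surface of radius r = 209 mm and length L (r > 76.6 mm, enclosing both).
λ_enc = λ₁ + λ₂ = (-4.67e-6) + (4.49×10^-6) = -1.80e-7 C/m.
By Gauss's law (flux through the curved wall only), E·2πrL = λ_enc L/ε₀.
E = |λ_enc|/(2πε₀r) = (1.80×10^-7)/(2π·8.85×10^-12·0.209) = 1.55×10^4 N/C.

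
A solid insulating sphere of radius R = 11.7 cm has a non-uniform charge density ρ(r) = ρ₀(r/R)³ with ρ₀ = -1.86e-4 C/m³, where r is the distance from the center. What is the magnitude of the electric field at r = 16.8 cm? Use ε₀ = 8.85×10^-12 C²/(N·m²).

|E| = 1.99×10^5 N/C

By spherical symmetry E is radial; choose a Gaussian sphere of radius r = 16.8 cm (r > R, all charge enclosed).
Q_enc = 4π ∫₀^R ρ₀(r'/R)^3 r'² dr' = 4πρ₀R³/6 = -6.239×10^-7 C.
Applying ∮E·dA = Q_enc/ε₀ with Φ = E(4πr²):
E = |Q_enc|/(4πε₀r²) = (6.239e-7)/(4π·8.85×10^-12·(0.168)²) = 1.99e5 N/C.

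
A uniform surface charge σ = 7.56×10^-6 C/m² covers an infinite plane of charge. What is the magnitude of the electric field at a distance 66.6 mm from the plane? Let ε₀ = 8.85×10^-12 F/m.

E ≈ 4.27×10^5 N/C

Choose a cylindrical pillbox piercing the sheet, end faces (area A) parallel to it.
Flux Φ = 2EA and Q_enc = σA, so 2EA = σA/ε₀ ⇒ E = |σ|/(2ε₀), independent of distance.
E = |σ|/(2ε₀) = (7.56×10^-6)/(2·8.85×10^-12) = 4.27×10^5 N/C.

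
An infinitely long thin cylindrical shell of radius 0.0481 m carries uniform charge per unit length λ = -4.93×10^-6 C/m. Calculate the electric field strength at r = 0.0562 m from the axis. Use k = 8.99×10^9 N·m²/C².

Take a coaxial cylindrical Gaussian surface of radius r = 0.0562 m and length L (r > 0.0481 m).
The full line charge is enclosed: λ_enc = -4.93e-6 C/m.
Since E is radial and uniform over the curved surface, Φ = E·2πrL = Q_enc/ε₀ = λ_enc L/ε₀.
E = 2k|λ_enc|/r = 2(8.99×10^9)(4.93×10^-6)/(0.0562) = 1.58×10^6 N/C.

E ≈ 1.58×10^6 N/C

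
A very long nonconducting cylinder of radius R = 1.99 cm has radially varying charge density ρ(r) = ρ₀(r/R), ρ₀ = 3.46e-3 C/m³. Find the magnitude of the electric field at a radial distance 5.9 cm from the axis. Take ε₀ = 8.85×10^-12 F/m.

By cylindrical symmetry E is radial; use a coaxial Gaussian cylinder of radius 5.9 cm and length L (r > R, full charge per length enclosed).
λ_enc = 2π ∫₀^R ρ₀(r'/R)^1 r' dr' = 2πρ₀R²/3 = 2.87×10^-6 C/m.
By Gauss's law (flux through the curved wall only), E·2πrL = λ_enc L/ε₀.
E = |λ_enc|/(2πε₀r) = (2.87×10^-6)/(2π·8.85×10^-12·0.059) = 8.75e5 N/C.

E ≈ 8.75×10^5 N/C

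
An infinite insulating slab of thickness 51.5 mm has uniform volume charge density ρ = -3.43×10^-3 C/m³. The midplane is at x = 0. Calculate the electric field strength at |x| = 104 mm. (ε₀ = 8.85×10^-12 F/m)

The point |x| = 104 mm lies outside the slab (half-thickness 0.02575 m). A symmetric pillbox spanning the full slab encloses Q_enc = ρ·d·A.
Flux = 2EA ⇒ E = |ρ|d/(2ε₀), independent of distance outside.
E = (3.43e-3)(0.0515)/(2·8.85×10^-12) = 9.98e6 N/C.

|E| = 9.98×10^6 V/m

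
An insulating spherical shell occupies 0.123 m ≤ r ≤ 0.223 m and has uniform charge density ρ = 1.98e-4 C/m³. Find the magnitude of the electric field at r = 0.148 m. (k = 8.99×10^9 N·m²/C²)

|E| = 4.70×10^5 V/m

Use a concentric Gaussian sphere at r = 0.148 m (within the shell material, 0.123 m < r < 0.223 m).
Enclosed charge is the volume from a to r: Q_enc = (4π/3)ρ(r³ − a³) = 1.145×10^-6 C.
By Gauss's law, ∮E·dA = E·4πr² = Q_enc/ε₀.
E = k|Q_enc|/r² = (8.99×10^9)(1.145×10^-6)/(0.148)² = 4.70e5 N/C.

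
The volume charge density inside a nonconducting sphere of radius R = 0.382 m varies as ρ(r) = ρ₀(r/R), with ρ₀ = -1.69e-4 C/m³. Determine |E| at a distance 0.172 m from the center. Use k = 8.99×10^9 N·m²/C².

E = 3.70e5 V/m

Take a concentric spherical Gaussian surface of radius r = 0.172 m (r < R).
Integrate the density: Q_enc = 4π ∫₀^r ρ₀(r'/R)^1 r'² dr' = 4πρ₀ r^4/(4·R) = -1.216×10^-6 C.
Applying ∮E·dA = Q_enc/ε₀ with Φ = E(4πr²):
E = k|Q_enc|/r² = (8.99×10^9)(1.216×10^-6)/(0.172)² = 3.70×10^5 N/C.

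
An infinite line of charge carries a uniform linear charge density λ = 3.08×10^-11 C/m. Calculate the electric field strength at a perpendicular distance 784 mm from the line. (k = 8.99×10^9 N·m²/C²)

|E| ≈ 0.706 N/C

Coaxial Gaussian cylinder, radius r = 784 mm, length L.
Q_enc = λL, so λ_enc = 3.08×10^-11 C/m.
Gauss's law: E·2πrL = λ_enc L/ε₀.
E = 2k|λ_enc|/r = 2(8.99×10^9)(3.08×10^-11)/(0.784) = 0.706 N/C.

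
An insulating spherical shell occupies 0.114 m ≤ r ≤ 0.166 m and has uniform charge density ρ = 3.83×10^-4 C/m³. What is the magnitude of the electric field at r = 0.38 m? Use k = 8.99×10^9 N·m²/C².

Take a concentric spherical Gaussian surface of radius r = 0.38 m (r > 0.166 m, enclosing the whole shell).
Q_enc = ρ·(4π/3)(b³ − a³) = (3.83×10^-4)·(4π/3)·((0.166)³ − (0.114)³) = 4.962e-6 C.
Gauss's law: E·4πr² = Q_enc/ε₀.
E = k|Q_enc|/r² = (8.99×10^9)(4.962e-6)/(0.38)² = 3.09e5 N/C.

|E| = 3.09e5 N/C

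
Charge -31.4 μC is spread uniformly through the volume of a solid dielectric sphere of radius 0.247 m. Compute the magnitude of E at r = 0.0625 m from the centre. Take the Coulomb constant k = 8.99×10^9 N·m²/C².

Take a concentric spherical Gaussian surface of radius r = 0.0625 m (r < R).
For a uniform sphere the enclosed fraction is (r/R)³, so Q_enc = (-31.4 μC)(0.0625/0.247)³ = -5.087×10^-7 C.
Since E is radial and uniform over the Gaussian sphere, Φ = E·4πr² = Q_enc/ε₀.
E = k|Q_enc|/r² = (8.99×10^9)(5.087×10^-7)/(0.0625)² = 1.17×10^6 N/C.

|E| ≈ 1.17×10^6 N/C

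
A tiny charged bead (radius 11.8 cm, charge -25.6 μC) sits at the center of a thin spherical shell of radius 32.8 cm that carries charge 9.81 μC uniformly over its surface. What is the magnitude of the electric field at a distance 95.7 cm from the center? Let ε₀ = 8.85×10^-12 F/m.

|E| = 1.55×10^5 V/m

Symmetry ⇒ E = E(r) r̂. Gaussian sphere of radius r = 95.7 cm (r > 32.8 cm, enclosing both).
Q_enc = (-25.6 μC) + (9.81 μC) = -1.579×10^-5 C.
Applying ∮E·dA = Q_enc/ε₀ with Φ = E(4πr²):
E = |Q_enc|/(4πε₀r²) = (1.579×10^-5)/(4π·8.85×10^-12·(0.957)²) = 1.55×10^5 N/C.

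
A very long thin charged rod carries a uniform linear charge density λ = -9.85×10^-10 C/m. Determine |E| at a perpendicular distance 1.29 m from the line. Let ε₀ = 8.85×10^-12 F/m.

|E| ≈ 13.7 N/C

Coaxial Gaussian cylinder, radius r = 1.29 m, length L.
Q_enc = λL, so λ_enc = -9.85×10^-10 C/m.
Applying ∮E·dA = Q_enc/ε₀ with the end caps contributing no flux:
E = |λ_enc|/(2πε₀r) = (9.85e-10)/(2π·8.85×10^-12·1.29) = 13.7 N/C.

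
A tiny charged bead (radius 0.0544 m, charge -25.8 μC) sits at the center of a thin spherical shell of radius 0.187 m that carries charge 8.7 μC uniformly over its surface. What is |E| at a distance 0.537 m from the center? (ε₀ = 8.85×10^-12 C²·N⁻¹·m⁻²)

Take a concentric spherical Gaussian surface of radius r = 0.537 m (r > 0.187 m, enclosing both).
Q_enc = (-25.8 μC) + (8.7 μC) = -1.71×10^-5 C.
Applying ∮E·dA = Q_enc/ε₀ with Φ = E(4πr²):
E = |Q_enc|/(4πε₀r²) = (1.71e-5)/(4π·8.85×10^-12·(0.537)²) = 5.33e5 N/C.

E ≈ 5.33e5 V/m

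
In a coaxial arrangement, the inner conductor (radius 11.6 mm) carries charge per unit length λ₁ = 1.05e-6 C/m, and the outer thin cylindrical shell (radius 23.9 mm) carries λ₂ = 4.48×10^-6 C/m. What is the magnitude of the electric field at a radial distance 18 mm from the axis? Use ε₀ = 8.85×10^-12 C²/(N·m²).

|E| = 1.05×10^6 V/m

Choose a coaxial cylinder of radius r = 18 mm (arbitrary length L) as the Gaussian surface (between the conductors, 11.6 mm < r < 23.9 mm).
The shell at 23.9 mm lies outside the Gaussian surface, so λ_enc = λ₁ = 1.05e-6 C/m.
By Gauss's law (flux through the curved wall only), E·2πrL = λ_enc L/ε₀.
E = |λ_enc|/(2πε₀r) = (1.05×10^-6)/(2π·8.85×10^-12·0.018) = 1.05×10^6 N/C.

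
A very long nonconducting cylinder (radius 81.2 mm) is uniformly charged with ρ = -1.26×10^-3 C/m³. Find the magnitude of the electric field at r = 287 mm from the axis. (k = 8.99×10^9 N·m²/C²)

E ≈ 1.64e6 N/C

Choose a coaxial cylinder of radius r = 287 mm (arbitrary length L) as the Gaussian surface (r > 81.2 mm, full cross-section enclosed).
λ_enc = ρ·πR² = (-1.26e-3)π(0.0812)² = -2.61e-5 C/m.
Since E is radial and uniform over the curved surface, Φ = E·2πrL = Q_enc/ε₀ = λ_enc L/ε₀.
E = 2k|λ_enc|/r = 2(8.99×10^9)(2.61×10^-5)/(0.287) = 1.64×10^6 N/C.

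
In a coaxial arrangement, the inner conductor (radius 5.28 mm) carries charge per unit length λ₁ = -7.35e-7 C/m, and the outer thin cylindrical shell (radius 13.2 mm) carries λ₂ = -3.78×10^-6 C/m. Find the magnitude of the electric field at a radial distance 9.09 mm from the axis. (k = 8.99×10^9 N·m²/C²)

|E| = 1.45×10^6 N/C

By cylindrical symmetry E is radial; use a coaxial Gaussian cylinder of radius 9.09 mm and length L (between the conductors, 5.28 mm < r < 13.2 mm).
The shell at 13.2 mm lies outside the Gaussian surface, so λ_enc = λ₁ = -7.35×10^-7 C/m.
Applying ∮E·dA = Q_enc/ε₀ with the end caps contributing no flux:
E = 2k|λ_enc|/r = 2(8.99×10^9)(7.35e-7)/(0.00909) = 1.45×10^6 N/C.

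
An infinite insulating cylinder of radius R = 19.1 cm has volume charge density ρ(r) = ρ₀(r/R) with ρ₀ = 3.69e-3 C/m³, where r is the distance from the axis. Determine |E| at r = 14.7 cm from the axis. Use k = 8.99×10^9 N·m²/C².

Coaxial Gaussian cylinder, radius r = 14.7 cm, length L (r < R).
Integrating ρ over the cross-section to radius r: λ_enc = (2πρ₀/R) ∫₀^r r'^2 dr' = 2πρ₀ r^3/(3·R) = 1.285e-4 C/m.
By Gauss's law (flux through the curved wall only), E·2πrL = λ_enc L/ε₀.
E = 2k|λ_enc|/r = 2(8.99×10^9)(1.285e-4)/(0.147) = 1.57e7 N/C.

1.57×10^7 N/C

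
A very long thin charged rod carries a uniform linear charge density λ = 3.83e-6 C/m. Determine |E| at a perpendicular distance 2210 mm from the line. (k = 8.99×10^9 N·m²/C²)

Take a coaxial cylindrical Gaussian surface of radius r = 2210 mm and length L.
Q_enc = λL, so λ_enc = 3.83e-6 C/m.
By Gauss's law (flux through the curved wall only), E·2πrL = λ_enc L/ε₀.
E = 2k|λ_enc|/r = 2(8.99×10^9)(3.83×10^-6)/(2.21) = 3.12e4 N/C.

3.12×10^4 N/C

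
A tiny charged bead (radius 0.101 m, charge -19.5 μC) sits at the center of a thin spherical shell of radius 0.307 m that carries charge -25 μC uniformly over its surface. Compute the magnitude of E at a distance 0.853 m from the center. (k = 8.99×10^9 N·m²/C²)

By spherical symmetry E is radial; choose a Gaussian sphere of radius r = 0.853 m (r > 0.307 m, enclosing both).
Q_enc = (-19.5 μC) + (-25 μC) = -4.45e-5 C.
Since E is radial and uniform over the Gaussian sphere, Φ = E·4πr² = Q_enc/ε₀.
E = k|Q_enc|/r² = (8.99×10^9)(4.45×10^-5)/(0.853)² = 5.50×10^5 N/C.

E = 5.50×10^5 V/m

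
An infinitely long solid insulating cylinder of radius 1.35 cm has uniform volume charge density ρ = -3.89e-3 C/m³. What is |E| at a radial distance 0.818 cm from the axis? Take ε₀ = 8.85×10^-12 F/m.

Take a coaxial cylindrical Gaussian surface of radius r = 0.818 cm and length L (r < R).
Charge inside radius r per length L is ρ·πr²·L, so λ_enc = ρπr² = -8.177e-7 C/m.
Applying ∮E·dA = Q_enc/ε₀ with the end caps contributing no flux:
E = |λ_enc|/(2πε₀r) = (8.177×10^-7)/(2π·8.85×10^-12·0.00818) = 1.80e6 N/C.

E = 1.80×10^6 N/C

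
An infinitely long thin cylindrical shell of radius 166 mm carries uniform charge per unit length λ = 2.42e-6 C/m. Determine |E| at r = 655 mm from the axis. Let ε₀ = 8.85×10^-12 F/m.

Choose a coaxial cylinder of radius r = 655 mm (arbitrary length L) as the Gaussian surface (r > 166 mm).
The full line charge is enclosed: λ_enc = 2.42×10^-6 C/m.
By Gauss's law (flux through the curved wall only), E·2πrL = λ_enc L/ε₀.
E = |λ_enc|/(2πε₀r) = (2.42e-6)/(2π·8.85×10^-12·0.655) = 6.64×10^4 N/C.

6.64×10^4 V/m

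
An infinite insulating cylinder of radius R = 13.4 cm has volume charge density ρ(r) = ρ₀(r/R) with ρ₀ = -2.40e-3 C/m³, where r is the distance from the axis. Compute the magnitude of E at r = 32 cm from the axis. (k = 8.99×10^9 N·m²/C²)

|E| ≈ 5.07×10^6 N/C

By cylindrical symmetry E is radial; use a coaxial Gaussian cylinder of radius 32 cm and length L (r > R, full charge per length enclosed).
λ_enc = 2π ∫₀^R ρ₀(r'/R)^1 r' dr' = 2πρ₀R²/3 = -9.026e-5 C/m.
Gauss's law: E·2πrL = λ_enc L/ε₀.
E = 2k|λ_enc|/r = 2(8.99×10^9)(9.026×10^-5)/(0.32) = 5.07×10^6 N/C.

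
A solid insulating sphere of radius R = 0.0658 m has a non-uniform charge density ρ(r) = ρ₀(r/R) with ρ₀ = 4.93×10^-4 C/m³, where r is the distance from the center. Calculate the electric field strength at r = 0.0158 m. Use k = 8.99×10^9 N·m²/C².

Take a concentric spherical Gaussian surface of radius r = 0.0158 m (r < R).
Q_enc = ∫₀^r ρ(r')·4πr'² dr' = (4πρ₀/R) ∫₀^r r'^3 dr' = 4πρ₀ r^4/(4·R) = 1.467×10^-9 C.
Applying ∮E·dA = Q_enc/ε₀ with Φ = E(4πr²):
E = k|Q_enc|/r² = (8.99×10^9)(1.467×10^-9)/(0.0158)² = 5.28×10^4 N/C.

|E| ≈ 5.28×10^4 N/C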